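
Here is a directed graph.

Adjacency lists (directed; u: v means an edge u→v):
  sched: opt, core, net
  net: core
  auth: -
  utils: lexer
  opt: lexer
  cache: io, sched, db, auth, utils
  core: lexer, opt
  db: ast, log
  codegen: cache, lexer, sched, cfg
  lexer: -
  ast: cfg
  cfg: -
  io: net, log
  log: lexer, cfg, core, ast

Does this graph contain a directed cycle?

No

DFS with white/gray/black marking, starting from log:
log gray
  lexer gray
  lexer black
  cfg gray
  cfg black
  core gray
    core→lexer: lexer black — skip
    opt gray
      opt→lexer: lexer black — skip
    opt black
  core black
  ast gray
    ast→cfg: cfg black — skip
  ast black
log black
sched gray
  sched→opt: opt black — skip
  sched→core: core black — skip
  net gray
    net→core: core black — skip
  net black
sched black
auth gray
auth black
utils gray
  utils→lexer: lexer black — skip
utils black
cache gray
  io gray
    io→net: net black — skip
    io→log: log black — skip
  io black
  cache→sched: sched black — skip
  db gray
    db→ast: ast black — skip
    db→log: log black — skip
  db black
  cache→auth: auth black — skip
  cache→utils: utils black — skip
cache black
codegen gray
  codegen→cache: cache black — skip
  codegen→lexer: lexer black — skip
  codegen→sched: sched black — skip
  codegen→cfg: cfg black — skip
codegen black
Every edge goes to a white or black vertex — no back edge, so the graph is acyclic.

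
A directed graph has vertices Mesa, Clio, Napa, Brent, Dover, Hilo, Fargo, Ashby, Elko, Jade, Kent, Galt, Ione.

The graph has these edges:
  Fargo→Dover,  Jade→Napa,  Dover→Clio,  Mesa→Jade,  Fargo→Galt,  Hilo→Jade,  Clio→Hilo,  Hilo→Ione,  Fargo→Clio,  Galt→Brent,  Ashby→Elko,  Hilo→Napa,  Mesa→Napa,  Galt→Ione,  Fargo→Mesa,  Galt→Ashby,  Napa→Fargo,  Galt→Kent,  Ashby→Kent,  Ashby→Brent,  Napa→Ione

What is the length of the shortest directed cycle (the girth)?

For each vertex v, BFS finds the shortest path from v back to v.
The shortest such closed walk is Fargo → Mesa → Napa → Fargo, length 3.

3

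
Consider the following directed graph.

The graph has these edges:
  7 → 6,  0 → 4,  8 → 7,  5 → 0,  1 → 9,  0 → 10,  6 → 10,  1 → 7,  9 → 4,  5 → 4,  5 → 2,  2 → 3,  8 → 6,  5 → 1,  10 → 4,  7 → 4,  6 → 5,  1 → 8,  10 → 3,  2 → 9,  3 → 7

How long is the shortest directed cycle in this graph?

4

For each vertex v, BFS finds the shortest path from v back to v.
The shortest such closed walk is 5 → 1 → 7 → 6 → 5, length 4.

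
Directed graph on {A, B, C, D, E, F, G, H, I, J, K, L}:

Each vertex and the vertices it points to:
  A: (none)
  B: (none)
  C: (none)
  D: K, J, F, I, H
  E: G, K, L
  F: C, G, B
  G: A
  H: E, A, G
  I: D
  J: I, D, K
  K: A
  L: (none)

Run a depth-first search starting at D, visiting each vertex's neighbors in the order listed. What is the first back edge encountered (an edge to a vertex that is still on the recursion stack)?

I->D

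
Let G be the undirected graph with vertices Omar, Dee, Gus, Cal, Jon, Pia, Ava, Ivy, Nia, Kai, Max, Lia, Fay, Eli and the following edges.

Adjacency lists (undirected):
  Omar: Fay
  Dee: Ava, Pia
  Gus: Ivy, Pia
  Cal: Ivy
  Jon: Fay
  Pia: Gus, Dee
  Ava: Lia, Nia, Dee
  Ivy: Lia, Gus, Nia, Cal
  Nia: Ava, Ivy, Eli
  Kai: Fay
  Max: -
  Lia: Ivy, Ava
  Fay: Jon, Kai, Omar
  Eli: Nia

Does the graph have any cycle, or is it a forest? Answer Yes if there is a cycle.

Yes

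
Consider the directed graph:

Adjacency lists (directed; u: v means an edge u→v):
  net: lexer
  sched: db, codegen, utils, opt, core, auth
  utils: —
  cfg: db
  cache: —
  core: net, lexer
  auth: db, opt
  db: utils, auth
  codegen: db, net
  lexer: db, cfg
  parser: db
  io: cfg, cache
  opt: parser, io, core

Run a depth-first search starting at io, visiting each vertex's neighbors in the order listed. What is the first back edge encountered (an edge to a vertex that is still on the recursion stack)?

auth->db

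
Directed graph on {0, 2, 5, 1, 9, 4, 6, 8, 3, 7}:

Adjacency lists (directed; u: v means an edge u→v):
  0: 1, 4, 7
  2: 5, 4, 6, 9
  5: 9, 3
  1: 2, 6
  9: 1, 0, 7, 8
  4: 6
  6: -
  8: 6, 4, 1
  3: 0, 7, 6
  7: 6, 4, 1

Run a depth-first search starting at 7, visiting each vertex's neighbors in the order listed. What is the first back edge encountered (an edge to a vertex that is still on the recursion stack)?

9->1

DFS from 7 (visiting each vertex's neighbors in the order listed); mark gray on enter, black on exit:
7 gray
  6 gray
  6 black
  4 gray
    4→6: 6 black — skip
  4 black
  1 gray
    2 gray
      5 gray
        9 gray
          9→1: 1 is gray → back edge
First back edge: 9 → 1.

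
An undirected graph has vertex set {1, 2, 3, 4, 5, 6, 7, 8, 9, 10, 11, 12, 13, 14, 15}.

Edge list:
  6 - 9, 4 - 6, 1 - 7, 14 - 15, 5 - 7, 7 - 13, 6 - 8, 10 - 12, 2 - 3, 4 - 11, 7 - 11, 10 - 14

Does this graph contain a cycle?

No

DFS, tracking each vertex's parent; an edge to a visited non-parent vertex closes a cycle.
Start from 12:
visit 12 (parent –)
  visit 10 (parent 12)
    10–12: parent, skip
    visit 14 (parent 10)
      14–10: parent, skip
      visit 15 (parent 14)
        15–14: parent, skip
visit 1 (parent –)
  visit 7 (parent 1)
    7–1: parent, skip
    visit 11 (parent 7)
      11–7: parent, skip
      visit 4 (parent 11)
        visit 6 (parent 4)
          visit 9 (parent 6)
            9–6: parent, skip
          6–4: parent, skip
          visit 8 (parent 6)
            8–6: parent, skip
        4–11: parent, skip
    visit 13 (parent 7)
      13–7: parent, skip
    visit 5 (parent 7)
      5–7: parent, skip
visit 2 (parent –)
  visit 3 (parent 2)
    3–2: parent, skip
No non-parent visited neighbor found — the graph is a forest.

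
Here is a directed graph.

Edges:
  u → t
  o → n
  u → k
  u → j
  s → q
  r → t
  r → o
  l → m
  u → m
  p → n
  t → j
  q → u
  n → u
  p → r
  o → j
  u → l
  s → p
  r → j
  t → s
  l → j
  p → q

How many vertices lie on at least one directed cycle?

A vertex is on a directed cycle iff it belongs to a strongly connected component of size ≥ 2 (or has a self-loop).
The vertices on cycles are {n, o, p, q, r, s, t, u} — 8 in total.

8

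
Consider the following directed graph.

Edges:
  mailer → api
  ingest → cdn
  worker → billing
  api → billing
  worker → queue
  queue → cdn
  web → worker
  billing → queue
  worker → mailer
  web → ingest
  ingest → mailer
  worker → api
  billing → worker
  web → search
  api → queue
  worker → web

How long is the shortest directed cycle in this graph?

2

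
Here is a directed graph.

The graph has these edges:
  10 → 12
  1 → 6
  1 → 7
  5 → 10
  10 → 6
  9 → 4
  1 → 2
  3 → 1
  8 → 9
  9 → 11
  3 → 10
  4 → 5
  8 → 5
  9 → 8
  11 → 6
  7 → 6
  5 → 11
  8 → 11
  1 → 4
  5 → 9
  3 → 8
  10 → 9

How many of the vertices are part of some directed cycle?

A vertex is on a directed cycle iff it belongs to a strongly connected component of size ≥ 2 (or has a self-loop).
The vertices on cycles are {4, 5, 8, 9, 10} — 5 in total.

5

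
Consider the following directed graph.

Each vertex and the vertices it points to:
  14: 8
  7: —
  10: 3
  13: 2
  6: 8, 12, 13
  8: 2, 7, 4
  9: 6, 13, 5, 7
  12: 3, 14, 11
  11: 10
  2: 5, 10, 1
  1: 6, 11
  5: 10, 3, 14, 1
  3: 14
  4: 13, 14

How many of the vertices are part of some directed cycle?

12

A vertex is on a directed cycle iff it belongs to a strongly connected component of size ≥ 2 (or has a self-loop).
The vertices on cycles are {1, 2, 3, 4, 5, 6, 8, 10, 11, 12, 13, 14} — 12 in total.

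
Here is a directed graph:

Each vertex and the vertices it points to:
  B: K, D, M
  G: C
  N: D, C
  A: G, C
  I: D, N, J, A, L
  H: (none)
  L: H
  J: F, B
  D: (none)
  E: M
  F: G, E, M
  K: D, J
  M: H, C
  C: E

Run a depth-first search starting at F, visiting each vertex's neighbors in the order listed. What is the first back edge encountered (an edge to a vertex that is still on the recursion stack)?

DFS from F (visiting each vertex's neighbors in the order listed); mark gray on enter, black on exit:
F gray
  G gray
    C gray
      E gray
        M gray
          H gray
          H black
          M→C: C is gray → back edge
First back edge: M → C.

M→C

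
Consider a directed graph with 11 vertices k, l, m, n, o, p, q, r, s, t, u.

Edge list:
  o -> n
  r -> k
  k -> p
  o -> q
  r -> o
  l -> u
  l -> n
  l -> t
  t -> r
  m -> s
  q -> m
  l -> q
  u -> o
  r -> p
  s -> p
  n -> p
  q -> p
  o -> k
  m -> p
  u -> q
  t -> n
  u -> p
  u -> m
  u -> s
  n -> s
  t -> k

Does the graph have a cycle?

DFS with white/gray/black marking, starting from t:
t gray
  k gray
    p gray
    p black
  k black
  r gray
    o gray
      o→k: k black — skip
      n gray
        s gray
          s→p: p black — skip
        s black
        n→p: p black — skip
      n black
      q gray
        q→p: p black — skip
        m gray
          m→p: p black — skip
          m→s: s black — skip
        m black
      q black
    o black
    r→k: k black — skip
    r→p: p black — skip
  r black
  t→n: n black — skip
t black
l gray
  l→q: q black — skip
  l→t: t black — skip
  u gray
    u→m: m black — skip
    u→q: q black — skip
    u→s: s black — skip
    u→p: p black — skip
    u→o: o black — skip
  u black
  l→n: n black — skip
l black
Every edge goes to a white or black vertex — no back edge, so the graph is acyclic.

No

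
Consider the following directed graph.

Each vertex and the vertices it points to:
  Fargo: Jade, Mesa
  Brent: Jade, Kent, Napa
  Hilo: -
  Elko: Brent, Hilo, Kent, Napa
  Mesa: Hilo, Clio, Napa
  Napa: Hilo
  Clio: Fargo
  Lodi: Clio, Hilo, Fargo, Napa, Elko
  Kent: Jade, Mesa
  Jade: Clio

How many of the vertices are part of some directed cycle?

4

A vertex is on a directed cycle iff it belongs to a strongly connected component of size ≥ 2 (or has a self-loop).
The vertices on cycles are {Clio, Jade, Mesa, Fargo} — 4 in total.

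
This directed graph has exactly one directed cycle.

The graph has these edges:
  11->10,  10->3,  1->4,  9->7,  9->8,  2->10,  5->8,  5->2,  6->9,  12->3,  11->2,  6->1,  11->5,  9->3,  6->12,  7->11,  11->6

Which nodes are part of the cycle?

6, 7, 9, 11

DFS with gray/black marking from 11:
11 gray
  10 gray
    3 gray
    3 black
  10 black
  2 gray
    2→10: 10 black — skip
  2 black
  5 gray
    8 gray
    8 black
    5→2: 2 black — skip
  5 black
  6 gray
    1 gray
      4 gray
      4 black
    1 black
    12 gray
      12→3: 3 black — skip
    12 black
    9 gray
      9→3: 3 black — skip
      9→8: 8 black — skip
      7 gray
        7→11: 11 is gray → back edge
Back edge closes the cycle 11 → 6 → 9 → 7 → 11; its vertices are {6, 7, 9, 11}.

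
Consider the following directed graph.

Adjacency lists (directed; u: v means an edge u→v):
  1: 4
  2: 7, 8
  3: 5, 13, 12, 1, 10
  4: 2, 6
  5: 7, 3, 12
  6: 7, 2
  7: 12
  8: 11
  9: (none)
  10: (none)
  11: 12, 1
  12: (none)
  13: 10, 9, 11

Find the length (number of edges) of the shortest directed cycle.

For each vertex v, BFS finds the shortest path from v back to v.
The shortest such closed walk is 3 → 5 → 3, length 2.

2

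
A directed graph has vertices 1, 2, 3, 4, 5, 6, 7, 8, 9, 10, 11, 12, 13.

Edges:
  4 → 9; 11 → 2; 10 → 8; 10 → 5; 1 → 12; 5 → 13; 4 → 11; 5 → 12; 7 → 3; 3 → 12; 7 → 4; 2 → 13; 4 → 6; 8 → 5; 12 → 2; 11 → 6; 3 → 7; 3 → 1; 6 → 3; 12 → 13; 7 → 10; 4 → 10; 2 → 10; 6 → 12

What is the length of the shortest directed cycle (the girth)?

For each vertex v, BFS finds the shortest path from v back to v.
The shortest such closed walk is 3 → 7 → 3, length 2.

2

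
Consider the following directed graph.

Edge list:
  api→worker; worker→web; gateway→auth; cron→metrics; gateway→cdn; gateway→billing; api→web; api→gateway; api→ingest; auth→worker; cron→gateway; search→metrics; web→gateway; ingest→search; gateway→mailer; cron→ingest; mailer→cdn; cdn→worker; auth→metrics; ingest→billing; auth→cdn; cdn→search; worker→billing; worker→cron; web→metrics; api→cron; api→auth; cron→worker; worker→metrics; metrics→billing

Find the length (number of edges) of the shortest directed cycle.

2

For each vertex v, BFS finds the shortest path from v back to v.
The shortest such closed walk is cron → worker → cron, length 2.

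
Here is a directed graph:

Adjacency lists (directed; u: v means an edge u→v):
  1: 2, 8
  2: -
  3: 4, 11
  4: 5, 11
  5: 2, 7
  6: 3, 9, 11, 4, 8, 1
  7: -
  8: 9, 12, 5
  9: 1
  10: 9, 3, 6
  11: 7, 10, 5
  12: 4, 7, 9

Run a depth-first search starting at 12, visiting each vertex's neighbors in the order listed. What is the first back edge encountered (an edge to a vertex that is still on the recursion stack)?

8→9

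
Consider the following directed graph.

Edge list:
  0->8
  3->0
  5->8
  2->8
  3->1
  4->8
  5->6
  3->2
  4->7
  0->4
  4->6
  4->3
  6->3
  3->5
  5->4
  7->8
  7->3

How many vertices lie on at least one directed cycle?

A vertex is on a directed cycle iff it belongs to a strongly connected component of size ≥ 2 (or has a self-loop).
The vertices on cycles are {0, 3, 4, 5, 6, 7} — 6 in total.

6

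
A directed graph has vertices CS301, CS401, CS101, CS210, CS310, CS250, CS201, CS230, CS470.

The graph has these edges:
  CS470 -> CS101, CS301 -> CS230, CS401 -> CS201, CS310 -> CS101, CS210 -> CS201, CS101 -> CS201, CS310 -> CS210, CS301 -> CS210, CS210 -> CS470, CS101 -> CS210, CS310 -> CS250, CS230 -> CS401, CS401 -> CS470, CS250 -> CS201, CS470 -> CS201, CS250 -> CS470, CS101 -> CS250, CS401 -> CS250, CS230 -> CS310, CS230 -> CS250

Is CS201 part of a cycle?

No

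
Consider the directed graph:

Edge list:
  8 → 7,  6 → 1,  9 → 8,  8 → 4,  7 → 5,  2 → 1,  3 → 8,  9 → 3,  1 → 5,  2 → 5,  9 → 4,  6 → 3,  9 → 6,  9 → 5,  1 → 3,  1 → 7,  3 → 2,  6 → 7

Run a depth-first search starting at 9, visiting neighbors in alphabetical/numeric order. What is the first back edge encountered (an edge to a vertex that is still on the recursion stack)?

DFS from 9 (visiting neighbors in alphabetical/numeric order); mark gray on enter, black on exit:
9 gray
  3 gray
    2 gray
      1 gray
        1→3: 3 is gray → back edge
First back edge: 1 → 3.

1→3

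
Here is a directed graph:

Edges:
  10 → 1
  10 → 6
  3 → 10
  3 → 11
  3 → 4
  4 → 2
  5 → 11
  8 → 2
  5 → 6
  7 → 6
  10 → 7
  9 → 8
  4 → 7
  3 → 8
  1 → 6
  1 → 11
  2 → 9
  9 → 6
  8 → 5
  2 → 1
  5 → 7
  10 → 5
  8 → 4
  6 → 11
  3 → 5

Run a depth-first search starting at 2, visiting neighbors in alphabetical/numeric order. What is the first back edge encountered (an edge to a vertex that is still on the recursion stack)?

8→2

DFS from 2 (visiting neighbors in alphabetical/numeric order); mark gray on enter, black on exit:
2 gray
  1 gray
    6 gray
      11 gray
      11 black
    6 black
    1→11: 11 black — skip
  1 black
  9 gray
    9→6: 6 black — skip
    8 gray
      8→2: 2 is gray → back edge
First back edge: 8 → 2.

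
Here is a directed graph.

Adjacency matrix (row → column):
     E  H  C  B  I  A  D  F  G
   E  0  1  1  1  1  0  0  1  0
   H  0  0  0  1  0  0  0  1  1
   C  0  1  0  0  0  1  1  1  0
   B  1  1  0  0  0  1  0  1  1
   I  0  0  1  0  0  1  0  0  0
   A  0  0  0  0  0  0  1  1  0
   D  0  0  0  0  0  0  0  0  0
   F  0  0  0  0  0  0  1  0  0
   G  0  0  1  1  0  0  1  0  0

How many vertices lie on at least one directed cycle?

A vertex is on a directed cycle iff it belongs to a strongly connected component of size ≥ 2 (or has a self-loop).
The vertices on cycles are {B, C, E, G, H, I} — 6 in total.

6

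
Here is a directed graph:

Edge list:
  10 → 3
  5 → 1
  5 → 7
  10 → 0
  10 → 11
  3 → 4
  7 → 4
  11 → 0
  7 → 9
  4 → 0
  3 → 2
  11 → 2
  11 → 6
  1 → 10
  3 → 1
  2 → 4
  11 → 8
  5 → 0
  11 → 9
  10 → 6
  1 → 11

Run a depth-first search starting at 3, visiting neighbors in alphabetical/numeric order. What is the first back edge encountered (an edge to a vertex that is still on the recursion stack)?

10→3

DFS from 3 (visiting neighbors in alphabetical/numeric order); mark gray on enter, black on exit:
3 gray
  1 gray
    10 gray
      0 gray
      0 black
      10→3: 3 is gray → back edge
First back edge: 10 → 3.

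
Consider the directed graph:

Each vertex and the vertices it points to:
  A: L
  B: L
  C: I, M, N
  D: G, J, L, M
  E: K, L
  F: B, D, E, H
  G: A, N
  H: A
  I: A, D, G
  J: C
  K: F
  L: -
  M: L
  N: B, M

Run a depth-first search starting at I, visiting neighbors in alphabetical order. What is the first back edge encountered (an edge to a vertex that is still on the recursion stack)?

C->I

DFS from I (visiting neighbors in alphabetical order); mark gray on enter, black on exit:
I gray
  A gray
    L gray
    L black
  A black
  D gray
    G gray
      G→A: A black — skip
      N gray
        B gray
          B→L: L black — skip
        B black
        M gray
          M→L: L black — skip
        M black
      N black
    G black
    J gray
      C gray
        C→I: I is gray → back edge
First back edge: C → I.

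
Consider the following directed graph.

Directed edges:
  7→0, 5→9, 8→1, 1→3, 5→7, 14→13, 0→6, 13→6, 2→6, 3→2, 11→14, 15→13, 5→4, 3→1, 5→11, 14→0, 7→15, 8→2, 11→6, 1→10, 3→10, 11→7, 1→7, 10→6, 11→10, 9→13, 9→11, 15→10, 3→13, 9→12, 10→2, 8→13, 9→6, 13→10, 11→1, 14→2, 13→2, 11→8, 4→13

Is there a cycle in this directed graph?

Yes

DFS with white/gray/black marking, starting from 9:
9 gray
  6 gray
  6 black
  12 gray
  12 black
  11 gray
    7 gray
      15 gray
        13 gray
          10 gray
            10→6: 6 black — skip
            2 gray
              2→6: 6 black — skip
            2 black
          10 black
          13→6: 6 black — skip
          13→2: 2 black — skip
        13 black
        15→10: 10 black — skip
      15 black
      0 gray
        0→6: 6 black — skip
      0 black
    7 black
    11→10: 10 black — skip
    1 gray
      1→10: 10 black — skip
      3 gray
        3→1: 1 is gray → back edge
Back edge found, so a cycle exists: 1 → 3 → 1.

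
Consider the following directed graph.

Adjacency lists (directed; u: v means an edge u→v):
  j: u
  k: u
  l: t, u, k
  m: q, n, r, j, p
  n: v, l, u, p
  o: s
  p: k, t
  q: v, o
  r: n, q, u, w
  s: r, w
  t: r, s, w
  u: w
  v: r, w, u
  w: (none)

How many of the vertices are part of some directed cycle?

A vertex is on a directed cycle iff it belongs to a strongly connected component of size ≥ 2 (or has a self-loop).
The vertices on cycles are {l, n, o, p, q, r, s, t, v} — 9 in total.

9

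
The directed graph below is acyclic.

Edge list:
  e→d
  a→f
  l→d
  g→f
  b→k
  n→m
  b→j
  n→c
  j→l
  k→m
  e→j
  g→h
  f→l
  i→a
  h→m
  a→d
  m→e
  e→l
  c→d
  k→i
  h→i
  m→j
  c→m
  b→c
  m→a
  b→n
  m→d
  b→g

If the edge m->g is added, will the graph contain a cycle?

Adding m→g creates a cycle iff g can already reach m.
Path from g: g → h → m.
So g → … → m → g is a cycle.

Yes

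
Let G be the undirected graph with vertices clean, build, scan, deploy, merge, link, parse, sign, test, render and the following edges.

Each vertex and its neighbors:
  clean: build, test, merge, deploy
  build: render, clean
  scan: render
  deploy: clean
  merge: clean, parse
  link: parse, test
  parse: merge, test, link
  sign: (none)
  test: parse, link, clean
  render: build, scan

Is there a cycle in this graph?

DFS, tracking each vertex's parent; an edge to a visited non-parent vertex closes a cycle.
Start from clean:
visit clean (parent –)
  visit build (parent clean)
    visit render (parent build)
      render–build: parent, skip
      visit scan (parent render)
        scan–render: parent, skip
    build–clean: parent, skip
  visit test (parent clean)
    visit parse (parent test)
      visit merge (parent parse)
        merge–clean: clean visited and ≠ parent → cycle
Cycle: clean – test – parse – merge – clean.

Yes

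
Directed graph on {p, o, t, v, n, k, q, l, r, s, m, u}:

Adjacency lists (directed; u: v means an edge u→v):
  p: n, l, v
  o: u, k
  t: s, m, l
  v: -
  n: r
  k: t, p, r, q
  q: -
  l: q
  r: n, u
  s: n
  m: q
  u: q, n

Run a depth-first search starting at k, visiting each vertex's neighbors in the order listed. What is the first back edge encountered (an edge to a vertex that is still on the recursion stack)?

r->n

DFS from k (visiting each vertex's neighbors in the order listed); mark gray on enter, black on exit:
k gray
  t gray
    s gray
      n gray
        r gray
          r→n: n is gray → back edge
First back edge: r → n.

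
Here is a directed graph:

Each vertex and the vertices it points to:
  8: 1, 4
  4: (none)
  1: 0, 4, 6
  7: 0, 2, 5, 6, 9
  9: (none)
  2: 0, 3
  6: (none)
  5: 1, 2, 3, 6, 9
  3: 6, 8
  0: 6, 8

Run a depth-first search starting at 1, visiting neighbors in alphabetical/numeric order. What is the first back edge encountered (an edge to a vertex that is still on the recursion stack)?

8→1

DFS from 1 (visiting neighbors in alphabetical/numeric order); mark gray on enter, black on exit:
1 gray
  0 gray
    6 gray
    6 black
    8 gray
      8→1: 1 is gray → back edge
First back edge: 8 → 1.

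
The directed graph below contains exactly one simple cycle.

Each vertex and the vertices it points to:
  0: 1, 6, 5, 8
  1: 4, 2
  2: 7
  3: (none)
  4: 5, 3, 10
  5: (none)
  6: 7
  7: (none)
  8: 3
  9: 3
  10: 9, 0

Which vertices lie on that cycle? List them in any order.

0, 1, 4, 10

DFS with gray/black marking from 0:
0 gray
  1 gray
    4 gray
      5 gray
      5 black
      3 gray
      3 black
      10 gray
        9 gray
          9→3: 3 black — skip
        9 black
        10→0: 0 is gray → back edge
Back edge closes the cycle 0 → 1 → 4 → 10 → 0; its vertices are {0, 1, 4, 10}.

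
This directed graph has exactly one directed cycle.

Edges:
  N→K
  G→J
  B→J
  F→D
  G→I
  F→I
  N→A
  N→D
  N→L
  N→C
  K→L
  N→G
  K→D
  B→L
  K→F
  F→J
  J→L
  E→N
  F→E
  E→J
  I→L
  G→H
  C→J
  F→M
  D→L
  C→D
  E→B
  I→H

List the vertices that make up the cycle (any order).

E, F, K, N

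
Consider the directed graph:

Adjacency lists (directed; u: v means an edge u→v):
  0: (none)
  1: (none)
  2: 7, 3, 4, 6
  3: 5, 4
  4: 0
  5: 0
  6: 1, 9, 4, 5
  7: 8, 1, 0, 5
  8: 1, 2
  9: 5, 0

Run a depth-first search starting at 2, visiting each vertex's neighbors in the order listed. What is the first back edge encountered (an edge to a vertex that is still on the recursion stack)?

8->2

DFS from 2 (visiting each vertex's neighbors in the order listed); mark gray on enter, black on exit:
2 gray
  7 gray
    8 gray
      1 gray
      1 black
      8→2: 2 is gray → back edge
First back edge: 8 → 2.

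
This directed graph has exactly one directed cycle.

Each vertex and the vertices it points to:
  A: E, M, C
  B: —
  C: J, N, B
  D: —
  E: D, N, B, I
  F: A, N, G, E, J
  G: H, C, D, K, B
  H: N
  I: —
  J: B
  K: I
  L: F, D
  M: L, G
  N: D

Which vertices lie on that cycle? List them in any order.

A, F, L, M

DFS with gray/black marking from F:
F gray
  A gray
    E gray
      D gray
      D black
      N gray
        N→D: D black — skip
      N black
      B gray
      B black
      I gray
      I black
    E black
    M gray
      L gray
        L→F: F is gray → back edge
Back edge closes the cycle F → A → M → L → F; its vertices are {A, F, L, M}.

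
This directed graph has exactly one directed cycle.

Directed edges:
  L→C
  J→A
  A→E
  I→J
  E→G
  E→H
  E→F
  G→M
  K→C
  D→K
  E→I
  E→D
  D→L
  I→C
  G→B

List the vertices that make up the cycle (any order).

A, E, I, J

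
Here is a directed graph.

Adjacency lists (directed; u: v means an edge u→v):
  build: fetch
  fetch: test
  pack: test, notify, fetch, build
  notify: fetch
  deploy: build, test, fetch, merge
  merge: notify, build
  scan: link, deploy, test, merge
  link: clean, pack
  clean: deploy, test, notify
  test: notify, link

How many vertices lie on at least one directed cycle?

A vertex is on a directed cycle iff it belongs to a strongly connected component of size ≥ 2 (or has a self-loop).
The vertices on cycles are {link, pack, test, build, clean, fetch, merge, deploy, notify} — 9 in total.

9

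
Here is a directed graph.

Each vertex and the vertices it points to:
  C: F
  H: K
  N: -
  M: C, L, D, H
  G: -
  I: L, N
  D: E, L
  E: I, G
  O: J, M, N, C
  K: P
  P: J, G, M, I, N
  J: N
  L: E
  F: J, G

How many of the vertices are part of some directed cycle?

7

A vertex is on a directed cycle iff it belongs to a strongly connected component of size ≥ 2 (or has a self-loop).
The vertices on cycles are {E, H, I, K, L, M, P} — 7 in total.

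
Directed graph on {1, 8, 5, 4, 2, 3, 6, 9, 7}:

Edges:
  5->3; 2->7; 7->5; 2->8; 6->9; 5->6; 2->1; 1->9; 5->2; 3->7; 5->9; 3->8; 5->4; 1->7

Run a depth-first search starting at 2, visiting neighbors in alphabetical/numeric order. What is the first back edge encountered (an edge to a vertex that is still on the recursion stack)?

5->2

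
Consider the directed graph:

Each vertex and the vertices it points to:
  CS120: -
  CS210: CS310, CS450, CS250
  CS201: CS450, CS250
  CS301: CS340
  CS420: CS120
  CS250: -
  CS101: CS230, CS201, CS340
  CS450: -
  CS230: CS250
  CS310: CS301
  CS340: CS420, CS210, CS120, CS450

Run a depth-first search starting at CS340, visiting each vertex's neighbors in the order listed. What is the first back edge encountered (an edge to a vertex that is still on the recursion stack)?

DFS from CS340 (visiting each vertex's neighbors in the order listed); mark gray on enter, black on exit:
CS340 gray
  CS420 gray
    CS120 gray
    CS120 black
  CS420 black
  CS210 gray
    CS310 gray
      CS301 gray
        CS301→CS340: CS340 is gray → back edge
First back edge: CS301 → CS340.

CS301→CS340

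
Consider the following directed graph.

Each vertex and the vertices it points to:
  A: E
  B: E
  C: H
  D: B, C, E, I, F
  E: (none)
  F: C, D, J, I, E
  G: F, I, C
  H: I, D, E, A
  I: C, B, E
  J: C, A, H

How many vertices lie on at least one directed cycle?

A vertex is on a directed cycle iff it belongs to a strongly connected component of size ≥ 2 (or has a self-loop).
The vertices on cycles are {C, D, F, H, I, J} — 6 in total.

6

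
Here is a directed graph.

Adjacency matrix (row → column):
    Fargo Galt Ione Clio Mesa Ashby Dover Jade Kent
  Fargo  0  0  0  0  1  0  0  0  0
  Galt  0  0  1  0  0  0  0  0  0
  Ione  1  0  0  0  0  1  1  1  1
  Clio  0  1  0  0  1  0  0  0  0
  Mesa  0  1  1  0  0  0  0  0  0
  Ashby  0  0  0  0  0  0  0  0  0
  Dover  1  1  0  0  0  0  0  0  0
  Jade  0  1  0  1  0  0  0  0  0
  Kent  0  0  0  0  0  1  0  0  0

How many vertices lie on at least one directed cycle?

7

A vertex is on a directed cycle iff it belongs to a strongly connected component of size ≥ 2 (or has a self-loop).
The vertices on cycles are {Clio, Galt, Ione, Jade, Mesa, Dover, Fargo} — 7 in total.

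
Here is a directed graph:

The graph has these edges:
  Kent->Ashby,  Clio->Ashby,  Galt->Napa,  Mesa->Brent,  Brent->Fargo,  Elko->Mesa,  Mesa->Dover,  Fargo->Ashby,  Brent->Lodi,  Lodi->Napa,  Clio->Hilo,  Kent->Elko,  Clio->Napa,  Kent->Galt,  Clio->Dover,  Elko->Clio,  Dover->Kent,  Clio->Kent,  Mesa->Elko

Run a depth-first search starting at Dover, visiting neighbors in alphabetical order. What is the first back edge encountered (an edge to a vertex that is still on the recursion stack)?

Clio->Dover

DFS from Dover (visiting neighbors in alphabetical order); mark gray on enter, black on exit:
Dover gray
  Kent gray
    Ashby gray
    Ashby black
    Elko gray
      Clio gray
        Clio→Ashby: Ashby black — skip
        Clio→Dover: Dover is gray → back edge
First back edge: Clio → Dover.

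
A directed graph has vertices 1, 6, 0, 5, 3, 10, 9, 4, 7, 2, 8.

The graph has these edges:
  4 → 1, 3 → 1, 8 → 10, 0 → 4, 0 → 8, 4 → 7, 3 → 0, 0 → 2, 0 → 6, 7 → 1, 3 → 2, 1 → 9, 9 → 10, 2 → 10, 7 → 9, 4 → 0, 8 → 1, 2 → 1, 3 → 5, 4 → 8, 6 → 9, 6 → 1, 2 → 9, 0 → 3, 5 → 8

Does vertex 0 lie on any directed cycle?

Yes

0 is on a cycle iff 0 can reach itself via ≥1 edge.
0 → 4 → 0 — yes.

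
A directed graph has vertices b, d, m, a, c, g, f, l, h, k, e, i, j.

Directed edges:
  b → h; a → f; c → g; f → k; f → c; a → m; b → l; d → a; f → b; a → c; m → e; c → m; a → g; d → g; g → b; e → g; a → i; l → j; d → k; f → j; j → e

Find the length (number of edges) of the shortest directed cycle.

5

For each vertex v, BFS finds the shortest path from v back to v.
The shortest such closed walk is b → l → j → e → g → b, length 5.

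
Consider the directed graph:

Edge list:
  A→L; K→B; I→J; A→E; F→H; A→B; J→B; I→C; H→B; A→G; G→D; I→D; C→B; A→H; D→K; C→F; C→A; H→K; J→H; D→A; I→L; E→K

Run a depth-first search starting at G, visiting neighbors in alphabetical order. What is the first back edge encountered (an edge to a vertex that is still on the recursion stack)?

A→G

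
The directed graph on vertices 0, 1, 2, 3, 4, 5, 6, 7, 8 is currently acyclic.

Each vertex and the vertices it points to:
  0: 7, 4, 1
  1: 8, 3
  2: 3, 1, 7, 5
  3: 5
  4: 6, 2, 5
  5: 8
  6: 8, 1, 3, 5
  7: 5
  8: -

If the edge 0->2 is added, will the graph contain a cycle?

Adding 0→2 creates a cycle iff 2 can already reach 0.
Explore from 2: no path reaches 0. The graph stays acyclic.

No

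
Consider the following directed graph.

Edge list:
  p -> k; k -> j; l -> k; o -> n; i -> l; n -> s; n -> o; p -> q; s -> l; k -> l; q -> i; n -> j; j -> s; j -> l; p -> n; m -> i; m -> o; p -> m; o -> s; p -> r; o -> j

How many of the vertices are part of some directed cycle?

6

A vertex is on a directed cycle iff it belongs to a strongly connected component of size ≥ 2 (or has a self-loop).
The vertices on cycles are {j, k, l, n, o, s} — 6 in total.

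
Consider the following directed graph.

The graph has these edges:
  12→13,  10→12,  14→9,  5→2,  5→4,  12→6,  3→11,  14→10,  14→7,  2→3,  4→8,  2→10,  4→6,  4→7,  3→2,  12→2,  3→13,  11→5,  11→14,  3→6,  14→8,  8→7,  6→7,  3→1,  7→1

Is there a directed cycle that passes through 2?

2 is on a cycle iff 2 can reach itself via ≥1 edge.
2 → 3 → 2 — yes.

Yes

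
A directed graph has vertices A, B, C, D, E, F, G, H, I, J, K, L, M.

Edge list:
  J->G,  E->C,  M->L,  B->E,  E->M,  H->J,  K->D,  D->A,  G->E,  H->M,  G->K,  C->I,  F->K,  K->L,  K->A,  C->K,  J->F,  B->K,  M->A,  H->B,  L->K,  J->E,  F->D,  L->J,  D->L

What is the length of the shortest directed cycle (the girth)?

2

For each vertex v, BFS finds the shortest path from v back to v.
The shortest such closed walk is K → L → K, length 2.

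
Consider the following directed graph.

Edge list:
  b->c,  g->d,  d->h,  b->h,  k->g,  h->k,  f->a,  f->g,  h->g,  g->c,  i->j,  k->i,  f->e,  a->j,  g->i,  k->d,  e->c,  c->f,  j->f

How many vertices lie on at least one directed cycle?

A vertex is on a directed cycle iff it belongs to a strongly connected component of size ≥ 2 (or has a self-loop).
The vertices on cycles are {a, c, d, e, f, g, h, i, j, k} — 10 in total.

10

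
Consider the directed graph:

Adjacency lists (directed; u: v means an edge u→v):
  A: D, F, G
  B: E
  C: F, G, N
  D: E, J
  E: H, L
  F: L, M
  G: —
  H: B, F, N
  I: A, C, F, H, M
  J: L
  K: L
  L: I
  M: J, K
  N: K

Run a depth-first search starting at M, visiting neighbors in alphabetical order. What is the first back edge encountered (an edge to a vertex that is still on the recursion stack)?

B→E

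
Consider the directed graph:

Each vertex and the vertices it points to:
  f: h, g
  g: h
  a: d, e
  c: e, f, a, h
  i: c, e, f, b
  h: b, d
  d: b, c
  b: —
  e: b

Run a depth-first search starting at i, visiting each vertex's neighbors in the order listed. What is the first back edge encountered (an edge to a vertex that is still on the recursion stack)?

DFS from i (visiting each vertex's neighbors in the order listed); mark gray on enter, black on exit:
i gray
  c gray
    e gray
      b gray
      b black
    e black
    f gray
      h gray
        h→b: b black — skip
        d gray
          d→b: b black — skip
          d→c: c is gray → back edge
First back edge: d → c.

d→c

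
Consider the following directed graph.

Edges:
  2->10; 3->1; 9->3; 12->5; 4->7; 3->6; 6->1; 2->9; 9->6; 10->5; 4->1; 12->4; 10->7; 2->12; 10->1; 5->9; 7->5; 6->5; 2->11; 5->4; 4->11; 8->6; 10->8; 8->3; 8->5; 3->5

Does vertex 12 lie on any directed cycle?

No

12 lies on a cycle iff there is a path from 12 back to itself.
Exploring from 12, it never reaches itself; equivalently, its strongly connected component is a singleton.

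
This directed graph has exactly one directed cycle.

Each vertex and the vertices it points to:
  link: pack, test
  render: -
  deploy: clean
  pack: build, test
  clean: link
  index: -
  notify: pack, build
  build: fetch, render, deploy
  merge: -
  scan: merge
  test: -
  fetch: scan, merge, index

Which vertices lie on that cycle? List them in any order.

link, pack, build, clean, deploy

DFS with gray/black marking from pack:
pack gray
  build gray
    fetch gray
      scan gray
        merge gray
        merge black
      scan black
      fetch→merge: merge black — skip
      index gray
      index black
    fetch black
    render gray
    render black
    deploy gray
      clean gray
        link gray
          link→pack: pack is gray → back edge
Back edge closes the cycle pack → build → deploy → clean → link → pack; its vertices are {link, pack, build, clean, deploy}.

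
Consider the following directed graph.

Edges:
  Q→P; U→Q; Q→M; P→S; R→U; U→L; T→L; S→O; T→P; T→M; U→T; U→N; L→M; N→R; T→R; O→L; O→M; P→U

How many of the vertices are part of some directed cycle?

6

A vertex is on a directed cycle iff it belongs to a strongly connected component of size ≥ 2 (or has a self-loop).
The vertices on cycles are {N, P, Q, R, T, U} — 6 in total.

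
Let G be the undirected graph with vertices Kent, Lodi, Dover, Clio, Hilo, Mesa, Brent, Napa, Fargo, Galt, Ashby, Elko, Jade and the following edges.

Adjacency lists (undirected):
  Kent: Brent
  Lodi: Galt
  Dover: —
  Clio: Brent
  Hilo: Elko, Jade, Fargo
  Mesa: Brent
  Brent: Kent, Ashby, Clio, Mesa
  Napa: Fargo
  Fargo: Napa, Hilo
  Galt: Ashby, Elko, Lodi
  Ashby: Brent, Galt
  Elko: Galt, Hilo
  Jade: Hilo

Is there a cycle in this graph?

No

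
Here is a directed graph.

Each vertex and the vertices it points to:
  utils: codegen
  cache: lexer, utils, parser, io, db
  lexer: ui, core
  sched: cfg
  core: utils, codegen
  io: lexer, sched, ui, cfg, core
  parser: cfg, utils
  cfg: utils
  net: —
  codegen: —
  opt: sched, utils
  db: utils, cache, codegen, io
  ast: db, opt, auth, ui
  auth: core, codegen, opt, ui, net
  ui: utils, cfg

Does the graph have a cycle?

DFS with white/gray/black marking, starting from db:
db gray
  utils gray
    codegen gray
    codegen black
  utils black
  cache gray
    lexer gray
      ui gray
        ui→utils: utils black — skip
        cfg gray
          cfg→utils: utils black — skip
        cfg black
      ui black
      core gray
        core→utils: utils black — skip
        core→codegen: codegen black — skip
      core black
    lexer black
    cache→utils: utils black — skip
    parser gray
      parser→cfg: cfg black — skip
      parser→utils: utils black — skip
    parser black
    io gray
      io→lexer: lexer black — skip
      sched gray
        sched→cfg: cfg black — skip
      sched black
      io→ui: ui black — skip
      io→cfg: cfg black — skip
      io→core: core black — skip
    io black
    cache→db: db is gray → back edge
Back edge found, so a cycle exists: db → cache → db.

Yes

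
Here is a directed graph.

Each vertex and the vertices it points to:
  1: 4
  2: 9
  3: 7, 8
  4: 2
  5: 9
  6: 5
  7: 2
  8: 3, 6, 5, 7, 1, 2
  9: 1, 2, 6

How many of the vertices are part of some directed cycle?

A vertex is on a directed cycle iff it belongs to a strongly connected component of size ≥ 2 (or has a self-loop).
The vertices on cycles are {1, 2, 3, 4, 5, 6, 8, 9} — 8 in total.

8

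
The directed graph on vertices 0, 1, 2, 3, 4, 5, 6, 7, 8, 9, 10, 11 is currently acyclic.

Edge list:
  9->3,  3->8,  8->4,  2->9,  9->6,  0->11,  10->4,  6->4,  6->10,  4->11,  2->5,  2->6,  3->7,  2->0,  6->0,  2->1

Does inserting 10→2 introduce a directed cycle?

Adding 10→2 creates a cycle iff 2 can already reach 10.
Path from 2: 2 → 6 → 10.
So 2 → … → 10 → 2 is a cycle.

Yes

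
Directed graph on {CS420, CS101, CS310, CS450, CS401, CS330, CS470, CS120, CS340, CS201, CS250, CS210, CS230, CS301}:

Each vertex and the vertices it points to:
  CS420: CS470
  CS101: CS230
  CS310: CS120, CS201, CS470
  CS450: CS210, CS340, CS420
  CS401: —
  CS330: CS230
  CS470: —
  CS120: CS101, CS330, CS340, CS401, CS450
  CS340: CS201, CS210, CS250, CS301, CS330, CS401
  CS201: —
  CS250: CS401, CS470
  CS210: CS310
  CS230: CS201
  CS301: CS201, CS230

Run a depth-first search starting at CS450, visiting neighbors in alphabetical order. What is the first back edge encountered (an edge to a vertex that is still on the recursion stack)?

CS340→CS210

DFS from CS450 (visiting neighbors in alphabetical order); mark gray on enter, black on exit:
CS450 gray
  CS210 gray
    CS310 gray
      CS120 gray
        CS101 gray
          CS230 gray
            CS201 gray
            CS201 black
          CS230 black
        CS101 black
        CS330 gray
          CS330→CS230: CS230 black — skip
        CS330 black
        CS340 gray
          CS340→CS201: CS201 black — skip
          CS340→CS210: CS210 is gray → back edge
First back edge: CS340 → CS210.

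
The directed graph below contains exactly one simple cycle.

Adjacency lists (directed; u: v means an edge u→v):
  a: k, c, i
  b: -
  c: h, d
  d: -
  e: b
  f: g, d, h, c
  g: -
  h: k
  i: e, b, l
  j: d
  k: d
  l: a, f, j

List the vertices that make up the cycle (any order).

a, i, l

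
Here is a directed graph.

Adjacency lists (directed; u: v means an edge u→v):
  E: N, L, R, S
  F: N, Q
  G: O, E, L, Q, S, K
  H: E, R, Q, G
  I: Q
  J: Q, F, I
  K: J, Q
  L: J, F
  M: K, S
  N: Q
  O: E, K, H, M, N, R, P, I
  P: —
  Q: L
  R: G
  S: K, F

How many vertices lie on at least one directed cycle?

A vertex is on a directed cycle iff it belongs to a strongly connected component of size ≥ 2 (or has a self-loop).
The vertices on cycles are {E, F, G, H, I, J, L, N, O, Q, R} — 11 in total.

11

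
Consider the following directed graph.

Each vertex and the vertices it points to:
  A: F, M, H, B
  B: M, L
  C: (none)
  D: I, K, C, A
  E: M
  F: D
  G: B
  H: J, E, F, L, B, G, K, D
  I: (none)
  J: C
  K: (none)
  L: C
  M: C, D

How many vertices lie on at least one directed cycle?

A vertex is on a directed cycle iff it belongs to a strongly connected component of size ≥ 2 (or has a self-loop).
The vertices on cycles are {A, B, D, E, F, G, H, M} — 8 in total.

8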